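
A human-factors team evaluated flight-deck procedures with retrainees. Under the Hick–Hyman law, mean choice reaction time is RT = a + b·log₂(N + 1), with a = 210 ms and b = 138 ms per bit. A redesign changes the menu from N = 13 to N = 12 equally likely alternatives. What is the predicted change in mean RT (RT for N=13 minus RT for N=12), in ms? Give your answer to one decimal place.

RT(13) = 210 + 138·log₂(14) = 210 + 138·3.8074 = 735.4212 ms.
RT(12) = 210 + 138·log₂(13) = 210 + 138·3.7004 = 720.6552 ms.
Difference = 735.4212 − 720.6552 = 14.7660 ≈ 14.8 ms.

14.8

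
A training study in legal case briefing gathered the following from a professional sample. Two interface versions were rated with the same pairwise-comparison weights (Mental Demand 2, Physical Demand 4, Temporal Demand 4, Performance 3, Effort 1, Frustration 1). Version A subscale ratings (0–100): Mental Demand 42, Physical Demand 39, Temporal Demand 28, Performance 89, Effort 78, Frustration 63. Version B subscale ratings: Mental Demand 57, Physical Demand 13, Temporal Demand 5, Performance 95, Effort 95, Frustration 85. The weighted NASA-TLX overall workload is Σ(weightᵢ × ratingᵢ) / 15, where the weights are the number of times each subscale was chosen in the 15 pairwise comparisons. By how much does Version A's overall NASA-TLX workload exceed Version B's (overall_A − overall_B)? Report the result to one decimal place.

7.3

Version A weighted sum = 2·42 + 4·39 + 4·28 + 3·89 + 1·78 + 1·63 = 84 + 156 + 112 + 267 + 78 + 63 = 760; overall_A = 760/15 = 50.6667.
Version B weighted sum = 2·57 + 4·13 + 4·5 + 3·95 + 1·95 + 1·85 = 114 + 52 + 20 + 285 + 95 + 85 = 651; overall_B = 651/15 = 43.4000.
Difference = 50.6667 − 43.4000 = 7.2667 ≈ 7.3.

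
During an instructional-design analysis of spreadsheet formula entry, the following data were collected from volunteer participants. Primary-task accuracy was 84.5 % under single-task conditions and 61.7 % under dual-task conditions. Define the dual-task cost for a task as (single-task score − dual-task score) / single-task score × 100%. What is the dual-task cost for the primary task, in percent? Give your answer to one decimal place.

27.0

Cost = (84.5 − 61.7) / 84.5 × 100%
     = 22.8000 / 84.5 × 100% = 26.9822%.
≈ 27.0%.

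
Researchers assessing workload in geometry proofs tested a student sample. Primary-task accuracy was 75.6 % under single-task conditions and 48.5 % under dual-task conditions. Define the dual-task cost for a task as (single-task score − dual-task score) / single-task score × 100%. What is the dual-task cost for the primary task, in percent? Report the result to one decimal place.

35.8

Cost = (75.6 − 48.5) / 75.6 × 100%
     = 27.1000 / 75.6 × 100% = 35.8466%.
≈ 35.8%.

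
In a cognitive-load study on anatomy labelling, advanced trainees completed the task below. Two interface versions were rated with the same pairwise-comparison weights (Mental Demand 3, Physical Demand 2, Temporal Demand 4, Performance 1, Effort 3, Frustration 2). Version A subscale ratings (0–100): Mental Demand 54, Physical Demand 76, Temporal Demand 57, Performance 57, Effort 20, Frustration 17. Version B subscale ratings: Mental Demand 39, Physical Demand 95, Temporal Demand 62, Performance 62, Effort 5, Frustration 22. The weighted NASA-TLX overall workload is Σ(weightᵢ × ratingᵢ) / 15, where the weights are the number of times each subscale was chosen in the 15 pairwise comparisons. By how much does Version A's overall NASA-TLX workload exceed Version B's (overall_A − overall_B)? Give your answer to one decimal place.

Version A weighted sum = 3·54 + 2·76 + 4·57 + 1·57 + 3·20 + 2·17 = 162 + 152 + 228 + 57 + 60 + 34 = 693; overall_A = 693/15 = 46.2000.
Version B weighted sum = 3·39 + 2·95 + 4·62 + 1·62 + 3·5 + 2·22 = 117 + 190 + 248 + 62 + 15 + 44 = 676; overall_B = 676/15 = 45.0667.
Difference = 46.2000 − 45.0667 = 1.1333 ≈ 1.1.

1.1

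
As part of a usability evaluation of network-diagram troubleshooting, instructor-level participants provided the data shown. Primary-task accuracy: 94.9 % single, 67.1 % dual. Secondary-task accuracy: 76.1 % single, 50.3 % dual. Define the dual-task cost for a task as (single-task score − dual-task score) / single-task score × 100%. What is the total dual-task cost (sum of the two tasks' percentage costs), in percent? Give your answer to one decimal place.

Primary cost = (94.9 − 67.1) / 94.9 × 100% = 29.2940%.
Secondary cost = (76.1 − 50.3) / 76.1 × 100% = 33.9028%.
Total = 29.2940% + 33.9028% = 63.1968% ≈ 63.2%.

63.2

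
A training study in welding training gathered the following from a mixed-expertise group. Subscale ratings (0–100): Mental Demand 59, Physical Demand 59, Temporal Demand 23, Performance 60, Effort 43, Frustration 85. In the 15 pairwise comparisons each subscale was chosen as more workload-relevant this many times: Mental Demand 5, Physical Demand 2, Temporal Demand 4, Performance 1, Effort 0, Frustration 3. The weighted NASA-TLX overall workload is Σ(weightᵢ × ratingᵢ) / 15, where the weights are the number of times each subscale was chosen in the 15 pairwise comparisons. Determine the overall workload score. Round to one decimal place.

The tallies are the weights (they sum to 15).
Weighted sum = 5·59 + 2·59 + 4·23 + 1·60 + 0·43 + 3·85
            = 295 + 118 + 92 + 60 + 0 + 255 = 820.
Overall workload = 820 / 15 = 54.6667 ≈ 54.7.

54.7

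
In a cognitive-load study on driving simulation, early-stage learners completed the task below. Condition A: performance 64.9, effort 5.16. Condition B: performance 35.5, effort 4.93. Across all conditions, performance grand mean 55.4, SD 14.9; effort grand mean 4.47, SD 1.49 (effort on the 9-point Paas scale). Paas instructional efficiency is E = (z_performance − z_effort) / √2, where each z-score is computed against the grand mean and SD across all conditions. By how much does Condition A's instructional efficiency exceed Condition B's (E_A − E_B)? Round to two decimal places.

1.29

Condition A: z_P = (64.9 − 55.4)/14.9 = 0.6376; z_E = (5.16 − 4.47)/1.49 = 0.4631; E_A = (0.6376 − 0.4631)/√2 = 0.1234.
Condition B: z_P = (35.5 − 55.4)/14.9 = -1.3356; z_E = (4.93 − 4.47)/1.49 = 0.3087; E_B = (-1.3356 − 0.3087)/√2 = -1.1627.
E_A − E_B = 0.1234 − (-1.1627) = 1.2861 ≈ 1.29.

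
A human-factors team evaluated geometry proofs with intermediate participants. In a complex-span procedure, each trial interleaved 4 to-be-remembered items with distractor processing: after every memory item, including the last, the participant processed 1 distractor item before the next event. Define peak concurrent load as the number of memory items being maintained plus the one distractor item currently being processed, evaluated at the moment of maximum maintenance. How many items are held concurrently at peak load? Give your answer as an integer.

Maintenance is greatest during the distractor(s) after memory item 4: all 4 memory items are being held.
One distractor item is concurrently being processed.
Peak concurrent load = 4 + 1 = 5 items.

5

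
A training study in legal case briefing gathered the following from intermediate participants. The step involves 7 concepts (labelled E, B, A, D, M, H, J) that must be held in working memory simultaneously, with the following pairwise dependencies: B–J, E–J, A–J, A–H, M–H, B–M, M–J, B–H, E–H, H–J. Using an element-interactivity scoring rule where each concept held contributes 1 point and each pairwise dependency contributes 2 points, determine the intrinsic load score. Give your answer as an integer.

27

Count of concepts held simultaneously: 7.
Count of pairwise dependencies listed: 10.
Element contribution: 7 × 1 = 7.
Interaction contribution: 10 × 2 = 20.
Intrinsic load = 7 + 20 = 27.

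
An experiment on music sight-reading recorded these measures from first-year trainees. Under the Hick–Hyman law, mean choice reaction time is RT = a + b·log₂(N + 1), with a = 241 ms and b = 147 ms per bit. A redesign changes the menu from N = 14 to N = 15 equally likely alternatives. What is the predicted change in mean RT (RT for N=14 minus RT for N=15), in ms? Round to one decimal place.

RT(14) = 241 + 147·log₂(15) = 241 + 147·3.9069 = 815.3143 ms.
RT(15) = 241 + 147·log₂(16) = 241 + 147·4.0000 = 829.0000 ms.
Difference = 815.3143 − 829.0000 = -13.6857 ≈ -13.7 ms.

-13.7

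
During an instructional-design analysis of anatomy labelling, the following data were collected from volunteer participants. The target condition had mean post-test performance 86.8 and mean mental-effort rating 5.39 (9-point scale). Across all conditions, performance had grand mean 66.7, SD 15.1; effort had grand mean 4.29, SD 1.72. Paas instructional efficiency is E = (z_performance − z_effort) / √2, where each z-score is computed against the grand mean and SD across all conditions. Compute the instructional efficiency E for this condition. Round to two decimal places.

0.49

z_performance = (86.8 − 66.7) / 15.1 = 20.1000 / 15.1 = 1.3311.
z_effort = (5.39 − 4.29) / 1.72 = 1.1000 / 1.72 = 0.6395.
z_P − z_E = 1.3311 − 0.6395 = 0.6916.
E = 0.6916 / √2 = 0.6916 / 1.41421 = 0.4890 ≈ 0.49.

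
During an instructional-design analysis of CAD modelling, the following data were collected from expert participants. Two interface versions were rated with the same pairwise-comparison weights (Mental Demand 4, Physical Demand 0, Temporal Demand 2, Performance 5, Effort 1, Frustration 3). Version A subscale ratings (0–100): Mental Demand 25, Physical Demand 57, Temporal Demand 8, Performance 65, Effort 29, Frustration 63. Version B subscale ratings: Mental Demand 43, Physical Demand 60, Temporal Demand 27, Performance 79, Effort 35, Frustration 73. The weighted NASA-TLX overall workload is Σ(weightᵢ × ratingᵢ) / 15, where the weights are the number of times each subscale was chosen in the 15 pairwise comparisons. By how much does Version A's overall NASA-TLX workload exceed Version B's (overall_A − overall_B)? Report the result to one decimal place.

-14.4

Version A weighted sum = 4·25 + 0·57 + 2·8 + 5·65 + 1·29 + 3·63 = 100 + 0 + 16 + 325 + 29 + 189 = 659; overall_A = 659/15 = 43.9333.
Version B weighted sum = 4·43 + 0·60 + 2·27 + 5·79 + 1·35 + 3·73 = 172 + 0 + 54 + 395 + 35 + 219 = 875; overall_B = 875/15 = 58.3333.
Difference = 43.9333 − 58.3333 = -14.4000 ≈ -14.4.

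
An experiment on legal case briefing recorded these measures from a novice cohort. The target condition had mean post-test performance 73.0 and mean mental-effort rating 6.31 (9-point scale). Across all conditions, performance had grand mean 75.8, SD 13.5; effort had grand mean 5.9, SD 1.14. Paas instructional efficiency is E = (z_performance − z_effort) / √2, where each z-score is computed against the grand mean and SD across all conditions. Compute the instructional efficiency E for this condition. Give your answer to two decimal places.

-0.40

z_performance = (73.0 − 75.8) / 13.5 = -2.8000 / 13.5 = -0.2074.
z_effort = (6.31 − 5.9) / 1.14 = 0.4100 / 1.14 = 0.3596.
z_P − z_E = -0.2074 − 0.3596 = -0.5670.
E = -0.5670 / √2 = -0.5670 / 1.41421 = -0.4009 ≈ -0.40.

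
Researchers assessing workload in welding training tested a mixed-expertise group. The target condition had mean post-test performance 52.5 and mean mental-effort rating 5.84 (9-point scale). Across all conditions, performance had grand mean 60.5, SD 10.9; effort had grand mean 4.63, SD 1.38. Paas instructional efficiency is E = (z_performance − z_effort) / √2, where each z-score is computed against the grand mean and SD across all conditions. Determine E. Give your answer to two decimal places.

z_performance = (52.5 − 60.5) / 10.9 = -8.0000 / 10.9 = -0.7339.
z_effort = (5.84 − 4.63) / 1.38 = 1.2100 / 1.38 = 0.8768.
z_P − z_E = -0.7339 − 0.8768 = -1.6107.
E = -1.6107 / √2 = -1.6107 / 1.41421 = -1.1389 ≈ -1.14.

-1.14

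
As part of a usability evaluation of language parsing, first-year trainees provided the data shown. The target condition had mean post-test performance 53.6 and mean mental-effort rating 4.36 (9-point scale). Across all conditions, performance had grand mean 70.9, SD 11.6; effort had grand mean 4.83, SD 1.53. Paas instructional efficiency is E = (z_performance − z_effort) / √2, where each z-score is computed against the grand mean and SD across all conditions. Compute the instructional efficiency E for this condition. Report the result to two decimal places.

-0.84

z_performance = (53.6 − 70.9) / 11.6 = -17.3000 / 11.6 = -1.4914.
z_effort = (4.36 − 4.83) / 1.53 = -0.4700 / 1.53 = -0.3072.
z_P − z_E = -1.4914 − (-0.3072) = -1.1842.
E = -1.1842 / √2 = -1.1842 / 1.41421 = -0.8374 ≈ -0.84.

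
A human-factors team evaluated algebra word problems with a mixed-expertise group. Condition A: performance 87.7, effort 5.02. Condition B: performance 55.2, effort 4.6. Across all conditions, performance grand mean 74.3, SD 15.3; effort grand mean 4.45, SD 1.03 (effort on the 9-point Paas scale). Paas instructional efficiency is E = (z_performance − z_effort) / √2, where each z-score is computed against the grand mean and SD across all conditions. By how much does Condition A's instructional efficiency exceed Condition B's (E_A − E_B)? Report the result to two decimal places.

Condition A: z_P = (87.7 − 74.3)/15.3 = 0.8758; z_E = (5.02 − 4.45)/1.03 = 0.5534; E_A = (0.8758 − 0.5534)/√2 = 0.2280.
Condition B: z_P = (55.2 − 74.3)/15.3 = -1.2484; z_E = (4.6 − 4.45)/1.03 = 0.1456; E_B = (-1.2484 − 0.1456)/√2 = -0.9857.
E_A − E_B = 0.2280 − (-0.9857) = 1.2137 ≈ 1.21.

1.21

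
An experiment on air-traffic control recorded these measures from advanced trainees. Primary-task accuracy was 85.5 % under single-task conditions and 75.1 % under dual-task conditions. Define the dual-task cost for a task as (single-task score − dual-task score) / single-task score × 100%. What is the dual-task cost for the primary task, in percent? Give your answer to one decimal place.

12.2

Cost = (85.5 − 75.1) / 85.5 × 100%
     = 10.4000 / 85.5 × 100% = 12.1637%.
≈ 12.2%.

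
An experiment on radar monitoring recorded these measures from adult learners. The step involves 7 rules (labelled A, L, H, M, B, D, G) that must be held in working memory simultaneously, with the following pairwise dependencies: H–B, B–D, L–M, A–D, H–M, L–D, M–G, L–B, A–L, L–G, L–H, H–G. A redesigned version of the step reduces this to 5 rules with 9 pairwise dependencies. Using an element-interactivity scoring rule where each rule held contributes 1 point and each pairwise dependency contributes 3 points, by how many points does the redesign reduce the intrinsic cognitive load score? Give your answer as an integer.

Original: 7 × 1 + 12 × 3 = 7 + 36 = 43.
Redesigned: 5 × 1 + 9 × 3 = 5 + 27 = 32.
Reduction = 43 − 32 = 11.

11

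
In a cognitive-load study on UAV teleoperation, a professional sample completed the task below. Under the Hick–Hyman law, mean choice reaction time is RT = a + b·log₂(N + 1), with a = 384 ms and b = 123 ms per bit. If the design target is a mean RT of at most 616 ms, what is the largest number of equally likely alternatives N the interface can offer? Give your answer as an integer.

Set 384 + 123·log₂(N + 1) ≤ 616.
log₂(N + 1) ≤ (616 − 384) / 123 = 1.8862.
N + 1 ≤ 2^1.8862 = 3.6966.
N ≤ 2.6966, so the largest integer N is 2.

2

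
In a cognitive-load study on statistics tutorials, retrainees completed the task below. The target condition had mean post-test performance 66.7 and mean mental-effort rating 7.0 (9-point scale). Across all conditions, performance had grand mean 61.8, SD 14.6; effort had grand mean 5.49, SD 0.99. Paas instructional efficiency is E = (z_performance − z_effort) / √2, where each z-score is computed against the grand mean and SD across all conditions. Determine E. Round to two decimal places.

-0.84

z_performance = (66.7 − 61.8) / 14.6 = 4.9000 / 14.6 = 0.3356.
z_effort = (7.0 − 5.49) / 0.99 = 1.5100 / 0.99 = 1.5253.
z_P − z_E = 0.3356 − 1.5253 = -1.1897.
E = -1.1897 / √2 = -1.1897 / 1.41421 = -0.8412 ≈ -0.84.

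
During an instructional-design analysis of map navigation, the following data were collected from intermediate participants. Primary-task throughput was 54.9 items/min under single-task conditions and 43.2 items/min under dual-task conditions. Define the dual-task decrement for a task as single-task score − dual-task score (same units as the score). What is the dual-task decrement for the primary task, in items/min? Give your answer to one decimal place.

Decrement = 54.9 − 43.2 = 11.7000 items/min ≈ 11.7 items/min.

11.7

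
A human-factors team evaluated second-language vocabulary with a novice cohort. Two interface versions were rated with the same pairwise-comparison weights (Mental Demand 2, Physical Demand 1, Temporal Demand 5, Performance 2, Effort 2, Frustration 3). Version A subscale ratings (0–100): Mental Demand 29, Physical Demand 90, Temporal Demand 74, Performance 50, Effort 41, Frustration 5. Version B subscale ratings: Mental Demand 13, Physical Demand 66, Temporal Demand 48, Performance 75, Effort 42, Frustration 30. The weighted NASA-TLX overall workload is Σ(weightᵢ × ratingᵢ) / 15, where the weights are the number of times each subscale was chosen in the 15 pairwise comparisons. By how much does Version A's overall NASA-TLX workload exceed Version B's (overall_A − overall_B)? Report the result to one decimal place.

Version A weighted sum = 2·29 + 1·90 + 5·74 + 2·50 + 2·41 + 3·5 = 58 + 90 + 370 + 100 + 82 + 15 = 715; overall_A = 715/15 = 47.6667.
Version B weighted sum = 2·13 + 1·66 + 5·48 + 2·75 + 2·42 + 3·30 = 26 + 66 + 240 + 150 + 84 + 90 = 656; overall_B = 656/15 = 43.7333.
Difference = 47.6667 − 43.7333 = 3.9334 ≈ 3.9.

3.9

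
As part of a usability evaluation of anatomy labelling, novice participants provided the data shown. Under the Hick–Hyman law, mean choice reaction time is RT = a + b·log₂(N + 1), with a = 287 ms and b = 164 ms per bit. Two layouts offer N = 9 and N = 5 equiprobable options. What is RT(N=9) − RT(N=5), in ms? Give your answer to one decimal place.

120.9

RT(9) = 287 + 164·log₂(10) = 287 + 164·3.3219 = 831.7916 ms.
RT(5) = 287 + 164·log₂(6) = 287 + 164·2.5850 = 710.9400 ms.
Difference = 831.7916 − 710.9400 = 120.8516 ≈ 120.9 ms.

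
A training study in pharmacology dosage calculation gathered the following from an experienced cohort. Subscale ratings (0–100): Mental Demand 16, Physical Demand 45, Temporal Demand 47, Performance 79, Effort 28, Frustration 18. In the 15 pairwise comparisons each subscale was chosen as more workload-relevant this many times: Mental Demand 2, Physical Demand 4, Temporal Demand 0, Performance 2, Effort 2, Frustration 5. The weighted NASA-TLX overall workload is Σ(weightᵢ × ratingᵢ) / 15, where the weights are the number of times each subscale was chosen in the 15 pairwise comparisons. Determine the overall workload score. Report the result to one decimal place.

The tallies are the weights (they sum to 15).
Weighted sum = 2·16 + 4·45 + 0·47 + 2·79 + 2·28 + 5·18
            = 32 + 180 + 0 + 158 + 56 + 90 = 516.
Overall workload = 516 / 15 = 34.4000 ≈ 34.4.

34.4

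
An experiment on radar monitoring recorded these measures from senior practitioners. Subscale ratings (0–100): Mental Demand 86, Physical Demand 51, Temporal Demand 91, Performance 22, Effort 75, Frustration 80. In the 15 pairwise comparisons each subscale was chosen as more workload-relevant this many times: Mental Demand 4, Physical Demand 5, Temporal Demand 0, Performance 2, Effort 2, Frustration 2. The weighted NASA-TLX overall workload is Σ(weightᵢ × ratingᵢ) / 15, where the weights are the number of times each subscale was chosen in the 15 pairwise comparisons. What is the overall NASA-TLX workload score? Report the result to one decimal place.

63.5

The tallies are the weights (they sum to 15).
Weighted sum = 4·86 + 5·51 + 0·91 + 2·22 + 2·75 + 2·80
            = 344 + 255 + 0 + 44 + 150 + 160 = 953.
Overall workload = 953 / 15 = 63.5333 ≈ 63.5.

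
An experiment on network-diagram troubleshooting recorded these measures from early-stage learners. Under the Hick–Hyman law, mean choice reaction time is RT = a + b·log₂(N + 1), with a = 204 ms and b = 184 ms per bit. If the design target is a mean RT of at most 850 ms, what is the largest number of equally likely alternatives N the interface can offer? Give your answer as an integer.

Set 204 + 184·log₂(N + 1) ≤ 850.
log₂(N + 1) ≤ (850 − 204) / 184 = 3.5109.
N + 1 ≤ 2^3.5109 = 11.3995.
N ≤ 10.3995, so the largest integer N is 10.

10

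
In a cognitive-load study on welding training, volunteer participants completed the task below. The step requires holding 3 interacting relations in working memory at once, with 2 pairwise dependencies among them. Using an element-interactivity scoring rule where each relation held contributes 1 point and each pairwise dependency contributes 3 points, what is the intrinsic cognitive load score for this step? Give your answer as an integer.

9

Element contribution: 3 × 1 = 3.
Interaction contribution: 2 × 3 = 6.
Intrinsic load = 3 + 6 = 9.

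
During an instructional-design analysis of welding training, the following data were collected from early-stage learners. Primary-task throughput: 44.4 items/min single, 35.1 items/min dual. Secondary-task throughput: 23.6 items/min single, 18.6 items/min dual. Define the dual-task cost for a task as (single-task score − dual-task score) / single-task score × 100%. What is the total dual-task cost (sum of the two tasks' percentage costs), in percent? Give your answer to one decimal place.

Primary cost = (44.4 − 35.1) / 44.4 × 100% = 20.9459%.
Secondary cost = (23.6 − 18.6) / 23.6 × 100% = 21.1864%.
Total = 20.9459% + 21.1864% = 42.1323% ≈ 42.1%.

42.1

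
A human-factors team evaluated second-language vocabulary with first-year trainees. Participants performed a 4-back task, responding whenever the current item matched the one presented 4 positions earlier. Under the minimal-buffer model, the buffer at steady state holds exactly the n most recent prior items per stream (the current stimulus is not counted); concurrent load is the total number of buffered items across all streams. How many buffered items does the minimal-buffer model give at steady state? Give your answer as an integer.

The buffer holds the 4 most recent prior items.
Steady-state concurrent load = 4 items.

4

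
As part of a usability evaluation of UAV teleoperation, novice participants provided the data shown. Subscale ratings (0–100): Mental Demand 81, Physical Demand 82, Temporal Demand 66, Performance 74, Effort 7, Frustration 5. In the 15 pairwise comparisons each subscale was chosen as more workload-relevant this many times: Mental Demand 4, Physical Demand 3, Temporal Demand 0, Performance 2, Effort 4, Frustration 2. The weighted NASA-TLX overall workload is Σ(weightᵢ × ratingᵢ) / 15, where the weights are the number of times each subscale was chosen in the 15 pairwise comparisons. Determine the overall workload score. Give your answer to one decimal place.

50.4

The tallies are the weights (they sum to 15).
Weighted sum = 4·81 + 3·82 + 0·66 + 2·74 + 4·7 + 2·5
            = 324 + 246 + 0 + 148 + 28 + 10 = 756.
Overall workload = 756 / 15 = 50.4000 ≈ 50.4.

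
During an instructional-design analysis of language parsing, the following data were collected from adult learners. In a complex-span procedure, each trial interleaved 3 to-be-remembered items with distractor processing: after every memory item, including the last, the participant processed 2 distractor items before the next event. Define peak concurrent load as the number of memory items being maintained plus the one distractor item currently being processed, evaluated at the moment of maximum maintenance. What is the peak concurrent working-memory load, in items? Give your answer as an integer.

4

Maintenance is greatest during the distractor(s) after memory item 3: all 3 memory items are being held.
One distractor item is concurrently being processed.
Peak concurrent load = 3 + 1 = 4 items.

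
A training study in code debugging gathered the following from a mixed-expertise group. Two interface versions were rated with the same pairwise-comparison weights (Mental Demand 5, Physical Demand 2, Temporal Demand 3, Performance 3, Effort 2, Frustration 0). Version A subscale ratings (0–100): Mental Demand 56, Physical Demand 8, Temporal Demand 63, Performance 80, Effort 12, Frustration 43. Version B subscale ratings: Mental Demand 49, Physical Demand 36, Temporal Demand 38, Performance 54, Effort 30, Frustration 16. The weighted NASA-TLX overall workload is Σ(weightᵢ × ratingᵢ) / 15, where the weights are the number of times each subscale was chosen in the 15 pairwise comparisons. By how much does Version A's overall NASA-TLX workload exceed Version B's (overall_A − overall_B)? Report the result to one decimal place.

Version A weighted sum = 5·56 + 2·8 + 3·63 + 3·80 + 2·12 + 0·43 = 280 + 16 + 189 + 240 + 24 + 0 = 749; overall_A = 749/15 = 49.9333.
Version B weighted sum = 5·49 + 2·36 + 3·38 + 3·54 + 2·30 + 0·16 = 245 + 72 + 114 + 162 + 60 + 0 = 653; overall_B = 653/15 = 43.5333.
Difference = 49.9333 − 43.5333 = 6.4000 ≈ 6.4.

6.4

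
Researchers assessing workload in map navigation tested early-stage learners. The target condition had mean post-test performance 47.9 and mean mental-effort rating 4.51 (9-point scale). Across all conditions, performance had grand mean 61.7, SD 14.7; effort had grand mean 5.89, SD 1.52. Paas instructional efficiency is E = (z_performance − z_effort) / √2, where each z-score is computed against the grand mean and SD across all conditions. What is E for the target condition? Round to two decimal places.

z_performance = (47.9 − 61.7) / 14.7 = -13.8000 / 14.7 = -0.9388.
z_effort = (4.51 − 5.89) / 1.52 = -1.3800 / 1.52 = -0.9079.
z_P − z_E = -0.9388 − (-0.9079) = -0.0309.
E = -0.0309 / √2 = -0.0309 / 1.41421 = -0.0218 ≈ -0.02.

-0.02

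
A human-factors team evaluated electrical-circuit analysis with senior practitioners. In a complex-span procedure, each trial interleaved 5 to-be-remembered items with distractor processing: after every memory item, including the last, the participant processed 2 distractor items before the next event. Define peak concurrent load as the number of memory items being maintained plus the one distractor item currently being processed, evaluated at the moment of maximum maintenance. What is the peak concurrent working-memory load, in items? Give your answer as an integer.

6

Maintenance is greatest during the distractor(s) after memory item 5: all 5 memory items are being held.
One distractor item is concurrently being processed.
Peak concurrent load = 5 + 1 = 6 items.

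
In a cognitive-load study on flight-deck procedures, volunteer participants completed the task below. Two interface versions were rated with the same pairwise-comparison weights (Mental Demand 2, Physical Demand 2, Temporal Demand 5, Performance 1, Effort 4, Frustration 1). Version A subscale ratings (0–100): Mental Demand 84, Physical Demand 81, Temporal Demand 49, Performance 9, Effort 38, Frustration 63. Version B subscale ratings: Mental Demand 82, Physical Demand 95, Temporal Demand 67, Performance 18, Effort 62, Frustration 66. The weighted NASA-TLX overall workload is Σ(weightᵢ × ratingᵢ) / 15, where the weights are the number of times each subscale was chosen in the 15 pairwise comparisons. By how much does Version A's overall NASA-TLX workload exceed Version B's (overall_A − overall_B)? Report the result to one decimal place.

-14.8

Version A weighted sum = 2·84 + 2·81 + 5·49 + 1·9 + 4·38 + 1·63 = 168 + 162 + 245 + 9 + 152 + 63 = 799; overall_A = 799/15 = 53.2667.
Version B weighted sum = 2·82 + 2·95 + 5·67 + 1·18 + 4·62 + 1·66 = 164 + 190 + 335 + 18 + 248 + 66 = 1021; overall_B = 1021/15 = 68.0667.
Difference = 53.2667 − 68.0667 = -14.8000 ≈ -14.8.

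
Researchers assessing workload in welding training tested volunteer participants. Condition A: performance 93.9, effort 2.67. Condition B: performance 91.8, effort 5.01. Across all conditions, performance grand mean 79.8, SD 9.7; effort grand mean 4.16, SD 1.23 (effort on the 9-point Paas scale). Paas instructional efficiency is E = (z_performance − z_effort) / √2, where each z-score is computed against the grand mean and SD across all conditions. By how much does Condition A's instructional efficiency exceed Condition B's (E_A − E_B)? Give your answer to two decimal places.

Condition A: z_P = (93.9 − 79.8)/9.7 = 1.4536; z_E = (2.67 − 4.16)/1.23 = -1.2114; E_A = (1.4536 − (-1.2114))/√2 = 1.8844.
Condition B: z_P = (91.8 − 79.8)/9.7 = 1.2371; z_E = (5.01 − 4.16)/1.23 = 0.6911; E_B = (1.2371 − 0.6911)/√2 = 0.3861.
E_A − E_B = 1.8844 − 0.3861 = 1.4983 ≈ 1.50.

1.50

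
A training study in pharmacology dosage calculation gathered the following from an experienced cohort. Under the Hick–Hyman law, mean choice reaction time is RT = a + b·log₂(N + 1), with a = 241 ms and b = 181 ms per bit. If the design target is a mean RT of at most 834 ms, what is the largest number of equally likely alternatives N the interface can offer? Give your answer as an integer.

Set 241 + 181·log₂(N + 1) ≤ 834.
log₂(N + 1) ≤ (834 − 241) / 181 = 3.2762.
N + 1 ≤ 2^3.2762 = 9.6880.
N ≤ 8.6880, so the largest integer N is 8.

8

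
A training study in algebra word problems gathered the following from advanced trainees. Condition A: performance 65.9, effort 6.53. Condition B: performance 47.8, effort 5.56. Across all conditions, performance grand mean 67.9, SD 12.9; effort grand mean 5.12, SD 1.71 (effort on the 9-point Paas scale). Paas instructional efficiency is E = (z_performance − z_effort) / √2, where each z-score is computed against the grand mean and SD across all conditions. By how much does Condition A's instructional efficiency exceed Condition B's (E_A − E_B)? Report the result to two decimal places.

Condition A: z_P = (65.9 − 67.9)/12.9 = -0.1550; z_E = (6.53 − 5.12)/1.71 = 0.8246; E_A = (-0.1550 − 0.8246)/√2 = -0.6927.
Condition B: z_P = (47.8 − 67.9)/12.9 = -1.5581; z_E = (5.56 − 5.12)/1.71 = 0.2573; E_B = (-1.5581 − 0.2573)/√2 = -1.2837.
E_A − E_B = -0.6927 − (-1.2837) = 0.5910 ≈ 0.59.

0.59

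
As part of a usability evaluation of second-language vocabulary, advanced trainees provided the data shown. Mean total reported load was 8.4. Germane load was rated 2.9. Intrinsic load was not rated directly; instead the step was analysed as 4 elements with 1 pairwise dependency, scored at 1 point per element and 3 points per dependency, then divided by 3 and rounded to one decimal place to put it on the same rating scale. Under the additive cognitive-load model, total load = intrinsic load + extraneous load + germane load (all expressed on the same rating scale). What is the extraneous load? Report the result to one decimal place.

3.2

Intrinsic (element-interactivity): (4 × 1 + 1 × 3) / 3 = 7 / 3 = 2.3333 → 2.3.
extraneous load = total − intrinsic − germane
             = 8.4 − 2.3 − 2.9 = 3.2.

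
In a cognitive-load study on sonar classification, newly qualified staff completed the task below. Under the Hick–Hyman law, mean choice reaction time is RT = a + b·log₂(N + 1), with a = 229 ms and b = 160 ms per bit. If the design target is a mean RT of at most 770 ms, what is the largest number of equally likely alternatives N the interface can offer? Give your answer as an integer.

9

Set 229 + 160·log₂(N + 1) ≤ 770.
log₂(N + 1) ≤ (770 − 229) / 160 = 3.3813.
N + 1 ≤ 2^3.3813 = 10.4201.
N ≤ 9.4201, so the largest integer N is 9.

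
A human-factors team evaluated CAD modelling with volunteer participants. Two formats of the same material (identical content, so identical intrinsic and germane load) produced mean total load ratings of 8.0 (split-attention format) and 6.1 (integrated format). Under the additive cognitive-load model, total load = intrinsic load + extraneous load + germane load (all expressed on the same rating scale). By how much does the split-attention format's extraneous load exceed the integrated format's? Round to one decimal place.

1.9

Intrinsic and germane load are equal across formats, so the difference in total load equals the difference in extraneous load.
Extraneous-load difference = 8.0 − 6.1 = 1.9.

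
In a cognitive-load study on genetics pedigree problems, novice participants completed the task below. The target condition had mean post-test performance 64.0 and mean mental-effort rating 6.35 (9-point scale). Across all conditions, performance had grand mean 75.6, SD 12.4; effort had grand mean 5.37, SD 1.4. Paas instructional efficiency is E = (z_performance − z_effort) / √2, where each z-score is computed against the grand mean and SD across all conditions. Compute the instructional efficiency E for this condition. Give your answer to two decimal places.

-1.16

z_performance = (64.0 − 75.6) / 12.4 = -11.6000 / 12.4 = -0.9355.
z_effort = (6.35 − 5.37) / 1.4 = 0.9800 / 1.4 = 0.7000.
z_P − z_E = -0.9355 − 0.7000 = -1.6355.
E = -1.6355 / √2 = -1.6355 / 1.41421 = -1.1565 ≈ -1.16.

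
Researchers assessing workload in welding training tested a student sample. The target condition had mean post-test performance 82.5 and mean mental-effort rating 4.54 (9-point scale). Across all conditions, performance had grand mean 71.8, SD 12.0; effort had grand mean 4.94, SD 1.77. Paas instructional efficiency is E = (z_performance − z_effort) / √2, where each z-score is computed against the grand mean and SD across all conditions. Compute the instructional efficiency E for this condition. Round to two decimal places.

z_performance = (82.5 − 71.8) / 12.0 = 10.7000 / 12.0 = 0.8917.
z_effort = (4.54 − 4.94) / 1.77 = -0.4000 / 1.77 = -0.2260.
z_P − z_E = 0.8917 − (-0.2260) = 1.1177.
E = 1.1177 / √2 = 1.1177 / 1.41421 = 0.7903 ≈ 0.79.

0.79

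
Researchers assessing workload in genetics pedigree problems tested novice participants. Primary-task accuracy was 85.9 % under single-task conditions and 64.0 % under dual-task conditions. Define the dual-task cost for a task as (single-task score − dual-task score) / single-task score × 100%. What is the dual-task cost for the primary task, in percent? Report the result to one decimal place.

Cost = (85.9 − 64.0) / 85.9 × 100%
     = 21.9000 / 85.9 × 100% = 25.4948%.
≈ 25.5%.

25.5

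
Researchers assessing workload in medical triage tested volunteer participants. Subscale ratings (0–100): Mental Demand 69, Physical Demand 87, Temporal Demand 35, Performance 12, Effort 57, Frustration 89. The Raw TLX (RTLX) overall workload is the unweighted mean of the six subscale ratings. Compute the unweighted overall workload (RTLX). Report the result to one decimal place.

Sum of ratings = 69 + 87 + 35 + 12 + 57 + 89 = 349.
RTLX = 349 / 6 = 58.1667 ≈ 58.2.

58.2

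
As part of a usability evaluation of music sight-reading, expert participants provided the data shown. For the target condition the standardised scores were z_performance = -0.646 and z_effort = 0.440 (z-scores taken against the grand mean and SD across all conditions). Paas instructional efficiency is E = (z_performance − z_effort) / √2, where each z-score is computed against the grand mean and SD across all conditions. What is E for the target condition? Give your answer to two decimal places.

z_P − z_E = -0.646 − 0.440 = -1.0860.
E = -1.0860 / √2 = -1.0860 / 1.41421 = -0.7679 ≈ -0.77.

-0.77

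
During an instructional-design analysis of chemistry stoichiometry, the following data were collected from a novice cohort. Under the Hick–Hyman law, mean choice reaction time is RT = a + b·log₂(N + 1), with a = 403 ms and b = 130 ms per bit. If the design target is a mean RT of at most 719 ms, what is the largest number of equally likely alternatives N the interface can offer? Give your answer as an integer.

Set 403 + 130·log₂(N + 1) ≤ 719.
log₂(N + 1) ≤ (719 − 403) / 130 = 2.4308.
N + 1 ≤ 2^2.4308 = 5.3919.
N ≤ 4.3919, so the largest integer N is 4.

4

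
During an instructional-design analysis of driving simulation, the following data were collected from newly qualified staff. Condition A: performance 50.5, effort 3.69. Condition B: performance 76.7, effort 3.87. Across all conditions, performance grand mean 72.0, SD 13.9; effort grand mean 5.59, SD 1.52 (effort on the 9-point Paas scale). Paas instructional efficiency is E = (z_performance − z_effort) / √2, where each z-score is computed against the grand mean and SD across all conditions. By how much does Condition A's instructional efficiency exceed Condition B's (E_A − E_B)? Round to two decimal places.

-1.25

Condition A: z_P = (50.5 − 72.0)/13.9 = -1.5468; z_E = (3.69 − 5.59)/1.52 = -1.2500; E_A = (-1.5468 − (-1.2500))/√2 = -0.2099.
Condition B: z_P = (76.7 − 72.0)/13.9 = 0.3381; z_E = (3.87 − 5.59)/1.52 = -1.1316; E_B = (0.3381 − (-1.1316))/√2 = 1.0392.
E_A − E_B = -0.2099 − 1.0392 = -1.2491 ≈ -1.25.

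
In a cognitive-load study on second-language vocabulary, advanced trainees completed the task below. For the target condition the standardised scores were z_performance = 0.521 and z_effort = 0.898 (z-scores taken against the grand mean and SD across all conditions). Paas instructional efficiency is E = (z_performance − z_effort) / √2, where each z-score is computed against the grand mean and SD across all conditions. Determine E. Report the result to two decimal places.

z_P − z_E = 0.521 − 0.898 = -0.3770.
E = -0.3770 / √2 = -0.3770 / 1.41421 = -0.2666 ≈ -0.27.

-0.27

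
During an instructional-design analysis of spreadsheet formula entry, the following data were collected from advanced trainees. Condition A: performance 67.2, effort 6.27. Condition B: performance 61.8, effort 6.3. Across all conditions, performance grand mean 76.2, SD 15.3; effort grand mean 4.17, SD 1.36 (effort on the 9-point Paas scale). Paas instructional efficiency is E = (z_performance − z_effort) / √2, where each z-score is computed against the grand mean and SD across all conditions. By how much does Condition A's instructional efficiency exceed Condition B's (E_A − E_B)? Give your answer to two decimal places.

0.27

Condition A: z_P = (67.2 − 76.2)/15.3 = -0.5882; z_E = (6.27 − 4.17)/1.36 = 1.5441; E_A = (-0.5882 − 1.5441)/√2 = -1.5078.
Condition B: z_P = (61.8 − 76.2)/15.3 = -0.9412; z_E = (6.3 − 4.17)/1.36 = 1.5662; E_B = (-0.9412 − 1.5662)/√2 = -1.7730.
E_A − E_B = -1.5078 − (-1.7730) = 0.2652 ≈ 0.27.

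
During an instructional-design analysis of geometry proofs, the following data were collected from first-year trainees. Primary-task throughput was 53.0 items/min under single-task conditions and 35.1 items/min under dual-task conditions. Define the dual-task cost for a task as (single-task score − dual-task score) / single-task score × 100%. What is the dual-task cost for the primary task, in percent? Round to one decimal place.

33.8

Cost = (53.0 − 35.1) / 53.0 × 100%
     = 17.9000 / 53.0 × 100% = 33.7736%.
≈ 33.8%.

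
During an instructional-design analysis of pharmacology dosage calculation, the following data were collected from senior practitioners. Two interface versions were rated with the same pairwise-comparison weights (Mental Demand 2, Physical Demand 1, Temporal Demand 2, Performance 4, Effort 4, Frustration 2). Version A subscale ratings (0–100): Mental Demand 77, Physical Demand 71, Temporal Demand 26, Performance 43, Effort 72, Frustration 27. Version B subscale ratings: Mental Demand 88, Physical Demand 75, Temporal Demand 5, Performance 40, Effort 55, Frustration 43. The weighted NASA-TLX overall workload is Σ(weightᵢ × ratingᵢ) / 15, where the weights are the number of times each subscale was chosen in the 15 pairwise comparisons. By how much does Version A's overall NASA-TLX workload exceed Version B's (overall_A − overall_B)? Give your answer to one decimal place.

Version A weighted sum = 2·77 + 1·71 + 2·26 + 4·43 + 4·72 + 2·27 = 154 + 71 + 52 + 172 + 288 + 54 = 791; overall_A = 791/15 = 52.7333.
Version B weighted sum = 2·88 + 1·75 + 2·5 + 4·40 + 4·55 + 2·43 = 176 + 75 + 10 + 160 + 220 + 86 = 727; overall_B = 727/15 = 48.4667.
Difference = 52.7333 − 48.4667 = 4.2666 ≈ 4.3.

4.3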